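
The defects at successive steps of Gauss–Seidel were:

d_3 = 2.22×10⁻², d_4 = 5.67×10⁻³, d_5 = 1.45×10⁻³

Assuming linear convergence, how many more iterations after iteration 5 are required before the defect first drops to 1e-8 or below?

Rate ρ ≈ d_5/d_4 = 1.45×10⁻³/5.67×10⁻³ = 0.2557.
After j more steps, d_{5+j} ≈ 1.45×10⁻³·ρ^j; need ρ^j ≤ 1e-8/1.45×10⁻³ = 6.89655e-06.
j ≥ ln(6.89655e-06)/ln(0.2557) = -11.8845/-1.36375 = 8.715.
So 9 more iterations are needed.

9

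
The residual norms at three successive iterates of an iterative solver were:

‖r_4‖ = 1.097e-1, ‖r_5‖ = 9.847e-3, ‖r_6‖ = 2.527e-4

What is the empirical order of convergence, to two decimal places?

1.52

p ≈ ln(‖r_6‖/‖r_5‖) / ln(‖r_5‖/‖r_4‖)
  = ln(2.527e-4/9.847e-3) / ln(9.847e-3/1.097e-1)
  = ln(0.0256626) / ln(0.089763)
  = -3.66272 / -2.41058 ≈ 1.51944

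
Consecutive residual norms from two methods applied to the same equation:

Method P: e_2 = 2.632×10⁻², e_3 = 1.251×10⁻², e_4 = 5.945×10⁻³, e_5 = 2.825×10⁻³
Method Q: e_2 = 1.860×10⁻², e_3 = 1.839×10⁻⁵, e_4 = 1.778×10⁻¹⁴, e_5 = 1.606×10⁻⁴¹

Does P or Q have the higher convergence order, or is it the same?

Method P: p ≈ ln(2.825×10⁻³/5.945×10⁻³)/ln(5.945×10⁻³/1.251×10⁻²) ≈ 1.00.
Method Q: p ≈ ln(1.606×10⁻⁴¹/1.778×10⁻¹⁴)/ln(1.778×10⁻¹⁴/1.839×10⁻⁵) ≈ 3.00.
Method Q has the higher order (≈3.0 vs ≈1.0).

Q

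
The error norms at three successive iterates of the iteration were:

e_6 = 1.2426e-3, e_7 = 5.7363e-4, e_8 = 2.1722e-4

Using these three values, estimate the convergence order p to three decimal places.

1.256

p ≈ ln(e_8/e_7) / ln(e_7/e_6)
  = ln(2.1722e-4/5.7363e-4) / ln(5.7363e-4/1.2426e-3)
  = ln(0.378676) / ln(0.461637)
  = -0.971074 / -0.772976 ≈ 1.256280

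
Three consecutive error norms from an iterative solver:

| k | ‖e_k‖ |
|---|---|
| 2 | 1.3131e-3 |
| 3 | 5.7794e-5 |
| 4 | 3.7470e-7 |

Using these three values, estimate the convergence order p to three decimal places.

p ≈ ln(‖e_4‖/‖e_3‖) / ln(‖e_3‖/‖e_2‖)
  = ln(3.7470e-7/5.7794e-5) / ln(5.7794e-5/1.3131e-3)
  = ln(0.00648337) / ln(0.0440134)
  = -5.038515 / -3.123261 ≈ 1.613223

1.613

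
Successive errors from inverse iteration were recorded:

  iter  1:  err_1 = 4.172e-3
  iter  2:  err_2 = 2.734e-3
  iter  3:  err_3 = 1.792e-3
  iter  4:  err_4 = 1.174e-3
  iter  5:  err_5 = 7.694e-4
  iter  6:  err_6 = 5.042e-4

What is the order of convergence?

Consecutive ratios: err_6/err_5 = 5.042e-4/7.694e-4 = 0.655316, err_5/err_4 = 7.694e-4/1.174e-3 = 0.655366.
p ≈ ln(0.655316)/ln(0.655366) = -0.4226/-0.4226 ≈ 1.00.
So the convergence is linear (order 1).

1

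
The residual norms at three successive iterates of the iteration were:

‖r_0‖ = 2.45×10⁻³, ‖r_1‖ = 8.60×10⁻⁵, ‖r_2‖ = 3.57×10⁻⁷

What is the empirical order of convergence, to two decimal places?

p ≈ ln(‖r_2‖/‖r_1‖) / ln(‖r_1‖/‖r_0‖)
  = ln(3.57×10⁻⁷/8.60×10⁻⁵) / ln(8.60×10⁻⁵/2.45×10⁻³)
  = ln(0.00415116) / ln(0.035102)
  = -5.48437 / -3.34950 ≈ 1.63737

1.64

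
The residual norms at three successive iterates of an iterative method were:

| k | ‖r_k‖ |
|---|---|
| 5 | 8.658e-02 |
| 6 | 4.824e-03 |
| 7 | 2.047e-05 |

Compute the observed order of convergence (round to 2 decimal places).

p ≈ ln(‖r_7‖/‖r_6‖) / ln(‖r_6‖/‖r_5‖)
  = ln(2.047e-05/4.824e-03) / ln(4.824e-03/8.658e-02)
  = ln(0.00424337) / ln(0.0557173)
  = -5.46240 / -2.88746 ≈ 1.89177

1.89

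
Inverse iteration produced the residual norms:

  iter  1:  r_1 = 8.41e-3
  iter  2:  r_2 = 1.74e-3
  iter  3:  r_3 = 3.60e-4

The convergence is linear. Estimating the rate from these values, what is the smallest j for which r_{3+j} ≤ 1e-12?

13

Rate ρ ≈ r_3/r_2 = 3.60e-4/1.74e-3 = 0.2069.
After j more steps, r_{3+j} ≈ 3.60e-4·ρ^j; need ρ^j ≤ 1e-12/3.60e-4 = 2.77778e-09.
j ≥ ln(2.77778e-09)/ln(0.2069) = -19.7016/-1.57552 = 12.505.
So 13 more iterations are needed.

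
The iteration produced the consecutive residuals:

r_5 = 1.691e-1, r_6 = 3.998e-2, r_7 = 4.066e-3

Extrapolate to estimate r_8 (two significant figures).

First estimate the order: p ≈ ln(r_7/r_6) / ln(r_6/r_5) = ln(4.066e-3/3.998e-2)/ln(3.998e-2/1.691e-1) = ln(0.101701)/ln(0.236428) ≈ 1.5850.
Then r_8 ≈ r_7·(r_7/r_6)^p = 4.066e-3·(0.101701)^1.5850 = 4.066e-3·0.0267061 ≈ 0.0001086.

1.1e-4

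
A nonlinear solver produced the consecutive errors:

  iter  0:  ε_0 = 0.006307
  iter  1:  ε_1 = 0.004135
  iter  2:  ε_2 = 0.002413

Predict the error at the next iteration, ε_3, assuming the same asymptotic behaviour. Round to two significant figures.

First estimate the order: p ≈ ln(ε_2/ε_1) / ln(ε_1/ε_0) = ln(0.002413/0.004135)/ln(0.004135/0.006307) = ln(0.583555)/ln(0.655621) ≈ 1.2758.
Then ε_3 ≈ ε_2·(ε_2/ε_1)^p = 0.002413·(0.583555)^1.2758 = 0.002413·0.502999 ≈ 0.001214.

1.2e-3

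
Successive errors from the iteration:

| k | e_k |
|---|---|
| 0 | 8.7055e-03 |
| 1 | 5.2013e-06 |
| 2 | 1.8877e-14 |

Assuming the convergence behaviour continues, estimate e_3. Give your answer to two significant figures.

First estimate the order: p ≈ ln(e_2/e_1) / ln(e_1/e_0) = ln(1.8877e-14/5.2013e-06)/ln(5.2013e-06/8.7055e-03) = ln(3.62928e-09)/ln(0.000597473) ≈ 2.6182.
Then e_3 ≈ e_2·(e_2/e_1)^p = 1.8877e-14·(3.62928e-09)^2.6182 = 1.8877e-14·7.97851e-23 ≈ 1.506e-36.

1.5e-36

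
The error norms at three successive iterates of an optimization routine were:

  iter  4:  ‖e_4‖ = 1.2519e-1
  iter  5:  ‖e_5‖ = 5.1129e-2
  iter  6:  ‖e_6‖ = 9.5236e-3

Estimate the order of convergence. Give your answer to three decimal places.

1.877

p ≈ ln(‖e_6‖/‖e_5‖) / ln(‖e_5‖/‖e_4‖)
  = ln(9.5236e-3/5.1129e-2) / ln(5.1129e-2/1.2519e-1)
  = ln(0.186266) / ln(0.408411)
  = -1.680580 / -0.895481 ≈ 1.876734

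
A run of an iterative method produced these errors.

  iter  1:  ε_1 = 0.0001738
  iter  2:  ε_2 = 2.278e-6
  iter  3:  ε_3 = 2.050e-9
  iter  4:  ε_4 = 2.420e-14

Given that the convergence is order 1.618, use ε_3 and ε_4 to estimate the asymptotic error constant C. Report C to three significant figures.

C ≈ ε_4 / ε_3^1.618
  = 2.420e-14 / (2.050e-9)^1.618
  = 2.420e-14 / 8.75826e-15 ≈ 2.7631

2.76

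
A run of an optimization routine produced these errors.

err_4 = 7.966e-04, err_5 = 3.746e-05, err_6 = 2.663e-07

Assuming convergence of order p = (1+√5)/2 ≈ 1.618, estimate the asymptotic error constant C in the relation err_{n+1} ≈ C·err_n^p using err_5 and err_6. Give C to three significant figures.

C ≈ err_6 / err_5^1.618
  = 2.663e-07 / (3.746e-05)^1.618
  = 2.663e-07 / 6.88704e-08 ≈ 3.8667

3.87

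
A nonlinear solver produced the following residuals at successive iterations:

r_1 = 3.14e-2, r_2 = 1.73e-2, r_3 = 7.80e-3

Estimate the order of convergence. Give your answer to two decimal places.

1.34

p ≈ ln(r_3/r_2) / ln(r_2/r_1)
  = ln(7.80e-3/1.73e-2) / ln(1.73e-2/3.14e-2)
  = ln(0.450867) / ln(0.550955)
  = -0.79658 / -0.59610 ≈ 1.33632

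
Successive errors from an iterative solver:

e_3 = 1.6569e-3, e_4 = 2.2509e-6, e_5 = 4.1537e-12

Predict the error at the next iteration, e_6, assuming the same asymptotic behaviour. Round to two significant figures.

1.4e-23

First estimate the order: p ≈ ln(e_5/e_4) / ln(e_4/e_3) = ln(4.1537e-12/2.2509e-6)/ln(2.2509e-6/1.6569e-3) = ln(1.84535e-06)/ln(0.0013585) ≈ 2.0000.
Then e_6 ≈ e_5·(e_5/e_4)^p = 4.1537e-12·(1.84535e-06)^2.0000 = 4.1537e-12·3.40532e-12 ≈ 1.414e-23.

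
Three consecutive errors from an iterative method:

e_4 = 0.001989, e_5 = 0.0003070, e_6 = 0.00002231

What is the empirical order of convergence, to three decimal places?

1.403

p ≈ ln(e_6/e_5) / ln(e_5/e_4)
  = ln(0.00002231/0.0003070) / ln(0.0003070/0.001989)
  = ln(0.072671) / ln(0.154349)
  = -2.621813 / -1.868539 ≈ 1.403135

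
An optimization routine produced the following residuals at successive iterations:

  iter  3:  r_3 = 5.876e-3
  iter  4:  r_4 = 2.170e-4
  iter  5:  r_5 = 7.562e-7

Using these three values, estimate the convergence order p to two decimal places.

1.72

p ≈ ln(r_5/r_4) / ln(r_4/r_3)
  = ln(7.562e-7/2.170e-4) / ln(2.170e-4/5.876e-3)
  = ln(0.00348479) / ln(0.0369299)
  = -5.65935 / -3.29873 ≈ 1.71561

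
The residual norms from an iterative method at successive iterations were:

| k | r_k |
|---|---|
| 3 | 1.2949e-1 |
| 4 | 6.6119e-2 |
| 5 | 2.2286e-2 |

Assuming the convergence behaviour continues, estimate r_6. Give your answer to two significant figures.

3.8e-3

First estimate the order: p ≈ ln(r_5/r_4) / ln(r_4/r_3) = ln(2.2286e-2/6.6119e-2)/ln(6.6119e-2/1.2949e-1) = ln(0.337059)/ln(0.510611) ≈ 1.6179.
Then r_6 ≈ r_5·(r_5/r_4)^p = 2.2286e-2·(0.337059)^1.6179 = 2.2286e-2·0.172137 ≈ 0.003836.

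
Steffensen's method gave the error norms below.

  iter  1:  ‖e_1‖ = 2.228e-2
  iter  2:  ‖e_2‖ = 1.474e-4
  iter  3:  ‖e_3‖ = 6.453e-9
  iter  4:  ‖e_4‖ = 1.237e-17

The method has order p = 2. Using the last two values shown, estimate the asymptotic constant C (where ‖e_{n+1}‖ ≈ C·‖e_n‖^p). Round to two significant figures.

0.30

C ≈ ‖e_4‖ / ‖e_3‖^2
  = 1.237e-17 / (6.453e-9)^2
  = 1.237e-17 / 4.16412e-17 ≈ 0.29706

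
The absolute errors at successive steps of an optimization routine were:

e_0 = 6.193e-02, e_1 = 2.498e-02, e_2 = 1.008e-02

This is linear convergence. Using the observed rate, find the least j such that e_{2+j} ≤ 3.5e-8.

14

Rate ρ ≈ e_2/e_1 = 1.008e-02/2.498e-02 = 0.4035.
After j more steps, e_{2+j} ≈ 1.008e-02·ρ^j; need ρ^j ≤ 3.5e-8/1.008e-02 = 3.47222e-06.
j ≥ ln(3.47222e-06)/ln(0.4035) = -12.5707/-0.90758 = 13.851.
So 14 more iterations are needed.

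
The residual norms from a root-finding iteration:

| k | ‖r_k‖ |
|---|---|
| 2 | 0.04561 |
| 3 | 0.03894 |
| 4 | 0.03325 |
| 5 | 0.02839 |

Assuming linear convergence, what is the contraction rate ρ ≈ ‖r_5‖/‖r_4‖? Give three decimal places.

ρ ≈ ‖r_5‖/‖r_4‖ = 0.02839/0.03325 = 0.85383

0.854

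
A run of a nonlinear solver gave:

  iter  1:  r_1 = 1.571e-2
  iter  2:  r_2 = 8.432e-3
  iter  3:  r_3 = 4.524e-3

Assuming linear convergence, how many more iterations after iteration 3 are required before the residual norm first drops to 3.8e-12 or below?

34

Rate ρ ≈ r_3/r_2 = 4.524e-3/8.432e-3 = 0.5365.
After j more steps, r_{3+j} ≈ 4.524e-3·ρ^j; need ρ^j ≤ 3.8e-12/4.524e-3 = 8.39965e-10.
j ≥ ln(8.39965e-10)/ln(0.5365) = -20.8977/-0.62269 = 33.560.
So 34 more iterations are needed.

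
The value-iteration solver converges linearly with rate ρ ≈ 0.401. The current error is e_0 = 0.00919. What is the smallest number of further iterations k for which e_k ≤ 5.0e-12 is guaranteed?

After k steps, e_k ≈ 0.00919·0.401^k.
Need 0.401^k ≤ 5.0e-12/0.00919 = 5.4407e-10.
k ≥ ln(5.4407e-10)/ln(0.401) = -21.3319/-0.91379 = 23.344.
Smallest integer k = 24.

24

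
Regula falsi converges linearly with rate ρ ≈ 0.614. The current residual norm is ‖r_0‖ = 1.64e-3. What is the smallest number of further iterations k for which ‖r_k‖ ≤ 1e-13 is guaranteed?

After k steps, ‖r_k‖ ≈ 1.64e-3·0.614^k.
Need 0.614^k ≤ 1e-13/1.64e-3 = 6.09756e-11.
k ≥ ln(6.09756e-11)/ln(0.614) = -23.5205/-0.48776 = 48.221.
Smallest integer k = 49.

49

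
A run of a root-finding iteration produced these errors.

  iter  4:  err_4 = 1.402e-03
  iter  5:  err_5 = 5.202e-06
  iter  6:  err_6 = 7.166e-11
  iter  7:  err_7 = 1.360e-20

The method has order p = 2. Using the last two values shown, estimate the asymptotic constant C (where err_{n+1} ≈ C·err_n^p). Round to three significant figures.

2.65

C ≈ err_7 / err_6^2
  = 1.360e-20 / (7.166e-11)^2
  = 1.360e-20 / 5.13516e-21 ≈ 2.6484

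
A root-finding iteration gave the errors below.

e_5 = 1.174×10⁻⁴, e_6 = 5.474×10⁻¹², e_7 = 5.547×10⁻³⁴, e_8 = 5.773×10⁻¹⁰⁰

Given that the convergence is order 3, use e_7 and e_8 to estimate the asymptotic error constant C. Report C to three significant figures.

3.38

C ≈ e_8 / e_7^3
  = 5.773×10⁻¹⁰⁰ / (5.547×10⁻³⁴)^3
  = 5.773×10⁻¹⁰⁰ / 1.70677e-100 ≈ 3.3824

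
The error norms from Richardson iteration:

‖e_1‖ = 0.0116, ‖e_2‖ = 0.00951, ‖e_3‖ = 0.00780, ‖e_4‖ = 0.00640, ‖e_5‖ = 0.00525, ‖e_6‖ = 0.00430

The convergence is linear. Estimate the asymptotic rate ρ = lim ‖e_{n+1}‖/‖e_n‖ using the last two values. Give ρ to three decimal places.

ρ ≈ ‖e_6‖/‖e_5‖ = 0.00430/0.00525 = 0.81905

0.819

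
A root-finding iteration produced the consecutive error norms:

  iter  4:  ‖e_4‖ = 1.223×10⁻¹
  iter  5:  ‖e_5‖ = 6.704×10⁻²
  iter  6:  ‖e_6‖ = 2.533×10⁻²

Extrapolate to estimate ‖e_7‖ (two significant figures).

5.2e-3

First estimate the order: p ≈ ln(‖e_6‖/‖e_5‖) / ln(‖e_5‖/‖e_4‖) = ln(2.533×10⁻²/6.704×10⁻²)/ln(6.704×10⁻²/1.223×10⁻¹) = ln(0.377834)/ln(0.54816) ≈ 1.6190.
Then ‖e_7‖ ≈ ‖e_6‖·(‖e_6‖/‖e_5‖)^p = 2.533×10⁻²·(0.377834)^1.6190 = 2.533×10⁻²·0.206848 ≈ 0.005239.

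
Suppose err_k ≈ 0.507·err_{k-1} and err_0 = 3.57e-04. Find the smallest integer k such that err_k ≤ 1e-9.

After k steps, err_k ≈ 3.57e-04·0.507^k.
Need 0.507^k ≤ 1e-9/3.57e-04 = 2.80112e-06.
k ≥ ln(2.80112e-06)/ln(0.507) = -12.7855/-0.67924 = 18.823.
Smallest integer k = 19.

19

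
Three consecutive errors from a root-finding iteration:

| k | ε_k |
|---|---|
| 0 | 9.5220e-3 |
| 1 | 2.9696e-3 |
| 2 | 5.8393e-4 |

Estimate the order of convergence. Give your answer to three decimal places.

1.396

p ≈ ln(ε_2/ε_1) / ln(ε_1/ε_0)
  = ln(5.8393e-4/2.9696e-3) / ln(2.9696e-3/9.5220e-3)
  = ln(0.196636) / ln(0.311867)
  = -1.626401 / -1.165178 ≈ 1.395839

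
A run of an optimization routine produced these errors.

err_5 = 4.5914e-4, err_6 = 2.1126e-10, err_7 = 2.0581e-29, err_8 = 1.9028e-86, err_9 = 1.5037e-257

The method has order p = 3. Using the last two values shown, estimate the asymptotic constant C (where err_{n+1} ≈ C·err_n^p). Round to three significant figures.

C ≈ err_9 / err_8^3
  = 1.5037e-257 / (1.9028e-86)^3
  = 1.5037e-257 / 6.88937e-258 ≈ 2.1826

2.18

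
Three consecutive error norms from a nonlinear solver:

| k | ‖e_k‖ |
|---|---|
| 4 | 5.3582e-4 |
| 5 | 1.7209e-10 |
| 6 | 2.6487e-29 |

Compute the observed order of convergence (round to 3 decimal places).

2.897

p ≈ ln(‖e_6‖/‖e_5‖) / ln(‖e_5‖/‖e_4‖)
  = ln(2.6487e-29/1.7209e-10) / ln(1.7209e-10/5.3582e-4)
  = ln(1.53914e-19) / ln(3.21171e-07)
  = -43.317893 / -14.951292 ≈ 2.897268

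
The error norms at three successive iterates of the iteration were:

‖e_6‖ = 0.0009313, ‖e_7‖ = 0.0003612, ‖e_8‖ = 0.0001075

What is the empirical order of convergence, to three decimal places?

p ≈ ln(‖e_8‖/‖e_7‖) / ln(‖e_7‖/‖e_6‖)
  = ln(0.0001075/0.0003612) / ln(0.0003612/0.0009313)
  = ln(0.297619) / ln(0.387845)
  = -1.211941 / -0.947150 ≈ 1.279566

1.280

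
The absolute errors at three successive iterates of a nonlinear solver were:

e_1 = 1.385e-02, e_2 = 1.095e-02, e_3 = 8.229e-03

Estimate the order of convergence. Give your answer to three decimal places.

p ≈ ln(e_3/e_2) / ln(e_2/e_1)
  = ln(8.229e-03/1.095e-02) / ln(1.095e-02/1.385e-02)
  = ln(0.751507) / ln(0.790614)
  = -0.285675 / -0.234945 ≈ 1.215923

1.216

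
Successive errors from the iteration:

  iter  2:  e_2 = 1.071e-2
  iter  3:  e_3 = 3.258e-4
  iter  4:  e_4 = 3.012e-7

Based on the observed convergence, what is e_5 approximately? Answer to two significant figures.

First estimate the order: p ≈ ln(e_4/e_3) / ln(e_3/e_2) = ln(3.012e-7/3.258e-4)/ln(3.258e-4/1.071e-2) = ln(0.000924494)/ln(0.0304202) ≈ 2.0003.
Then e_5 ≈ e_4·(e_4/e_3)^p = 3.012e-7·(0.000924494)^2.0003 = 3.012e-7·8.529e-07 ≈ 2.569e-13.

2.6e-13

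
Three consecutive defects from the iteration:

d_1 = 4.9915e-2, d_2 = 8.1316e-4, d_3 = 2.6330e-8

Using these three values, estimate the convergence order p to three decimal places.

p ≈ ln(d_3/d_2) / ln(d_2/d_1)
  = ln(2.6330e-8/8.1316e-4) / ln(8.1316e-4/4.9915e-2)
  = ln(3.23799e-05) / ln(0.0162909)
  = -10.337973 / -4.117149 ≈ 2.510954

2.511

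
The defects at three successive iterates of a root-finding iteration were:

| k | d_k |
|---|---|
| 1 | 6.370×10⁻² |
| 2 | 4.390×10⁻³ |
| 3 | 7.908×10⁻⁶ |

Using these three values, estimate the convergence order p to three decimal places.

2.362

p ≈ ln(d_3/d_2) / ln(d_2/d_1)
  = ln(7.908×10⁻⁶/4.390×10⁻³) / ln(4.390×10⁻³/6.370×10⁻²)
  = ln(0.00180137) / ln(0.0689168)
  = -6.319208 / -2.674855 ≈ 2.362449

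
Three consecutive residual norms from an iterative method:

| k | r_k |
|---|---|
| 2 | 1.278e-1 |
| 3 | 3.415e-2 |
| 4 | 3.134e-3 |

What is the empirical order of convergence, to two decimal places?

1.81

p ≈ ln(r_4/r_3) / ln(r_3/r_2)
  = ln(3.134e-3/3.415e-2) / ln(3.415e-2/1.278e-1)
  = ln(0.0917716) / ln(0.267214)
  = -2.38845 / -1.31971 ≈ 1.80983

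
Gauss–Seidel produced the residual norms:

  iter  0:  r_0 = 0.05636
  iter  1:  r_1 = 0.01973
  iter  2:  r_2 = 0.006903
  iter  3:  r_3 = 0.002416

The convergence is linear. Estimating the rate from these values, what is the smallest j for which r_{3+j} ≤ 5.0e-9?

Rate ρ ≈ r_3/r_2 = 0.002416/0.006903 = 0.3500.
After j more steps, r_{3+j} ≈ 0.002416·ρ^j; need ρ^j ≤ 5.0e-9/0.002416 = 2.06954e-06.
j ≥ ln(2.06954e-06)/ln(0.3500) = -13.0882/-1.04982 = 12.467.
So 13 more iterations are needed.

13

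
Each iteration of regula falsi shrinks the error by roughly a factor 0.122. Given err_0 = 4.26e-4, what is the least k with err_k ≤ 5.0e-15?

After k steps, err_k ≈ 4.26e-4·0.122^k.
Need 0.122^k ≤ 5.0e-15/4.26e-4 = 1.17371e-11.
k ≥ ln(1.17371e-11)/ln(0.122) = -25.1683/-2.10373 = 11.964.
Smallest integer k = 12.

12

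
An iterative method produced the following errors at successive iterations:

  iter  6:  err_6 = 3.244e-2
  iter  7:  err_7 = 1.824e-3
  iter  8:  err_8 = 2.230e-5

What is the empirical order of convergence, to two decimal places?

1.53

p ≈ ln(err_8/err_7) / ln(err_7/err_6)
  = ln(2.230e-5/1.824e-3) / ln(1.824e-3/3.244e-2)
  = ln(0.0122259) / ln(0.0562269)
  = -4.40420 / -2.87836 ≈ 1.53011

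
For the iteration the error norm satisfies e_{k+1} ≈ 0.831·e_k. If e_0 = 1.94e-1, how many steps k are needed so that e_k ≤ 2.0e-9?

After k steps, e_k ≈ 1.94e-1·0.831^k.
Need 0.831^k ≤ 2.0e-9/1.94e-1 = 1.03093e-08.
k ≥ ln(1.03093e-08)/ln(0.831) = -18.3902/-0.18513 = 99.337.
Smallest integer k = 100.

100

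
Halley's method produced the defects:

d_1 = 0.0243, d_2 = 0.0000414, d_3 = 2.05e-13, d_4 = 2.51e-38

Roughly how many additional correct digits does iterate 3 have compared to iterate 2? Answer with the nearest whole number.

8

Digits gained ≈ log₁₀(d_2/d_3) = log₁₀(0.0000414/2.05e-13) = log₁₀(2.01951e+08) ≈ 8.305.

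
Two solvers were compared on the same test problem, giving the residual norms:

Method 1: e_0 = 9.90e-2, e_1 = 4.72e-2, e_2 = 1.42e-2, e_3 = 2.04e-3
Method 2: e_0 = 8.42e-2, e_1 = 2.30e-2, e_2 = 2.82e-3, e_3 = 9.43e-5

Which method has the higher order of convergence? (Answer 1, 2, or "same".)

same

Method 1: p ≈ ln(2.04e-3/1.42e-2)/ln(1.42e-2/4.72e-2) ≈ 1.62.
Method 2: p ≈ ln(9.43e-5/2.82e-3)/ln(2.82e-3/2.30e-2) ≈ 1.62.
Both orders ≈ 1.6 — effectively the same.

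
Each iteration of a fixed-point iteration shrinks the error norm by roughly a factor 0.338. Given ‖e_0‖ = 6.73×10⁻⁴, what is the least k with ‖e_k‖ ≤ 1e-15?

26

After k steps, ‖e_k‖ ≈ 6.73×10⁻⁴·0.338^k.
Need 0.338^k ≤ 1e-15/6.73×10⁻⁴ = 1.48588e-12.
k ≥ ln(1.48588e-12)/ln(0.338) = -27.2350/-1.08471 = 25.108.
Smallest integer k = 26.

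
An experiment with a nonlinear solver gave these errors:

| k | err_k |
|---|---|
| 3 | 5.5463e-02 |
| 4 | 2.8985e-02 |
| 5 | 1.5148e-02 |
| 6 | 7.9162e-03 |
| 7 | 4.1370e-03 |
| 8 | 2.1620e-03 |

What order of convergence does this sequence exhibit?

Consecutive ratios: err_8/err_7 = 2.1620e-03/4.1370e-03 = 0.522601, err_7/err_6 = 4.1370e-03/7.9162e-03 = 0.522599.
p ≈ ln(0.522601)/ln(0.522599) = -0.6489/-0.6489 ≈ 1.00.
So the convergence is linear (order 1).

1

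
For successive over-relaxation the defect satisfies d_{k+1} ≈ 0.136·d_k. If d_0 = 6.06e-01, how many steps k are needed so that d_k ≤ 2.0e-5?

After k steps, d_k ≈ 6.06e-01·0.136^k.
Need 0.136^k ≤ 2.0e-5/6.06e-01 = 3.30033e-05.
k ≥ ln(3.30033e-05)/ln(0.136) = -10.3189/-1.99510 = 5.172.
Smallest integer k = 6.

6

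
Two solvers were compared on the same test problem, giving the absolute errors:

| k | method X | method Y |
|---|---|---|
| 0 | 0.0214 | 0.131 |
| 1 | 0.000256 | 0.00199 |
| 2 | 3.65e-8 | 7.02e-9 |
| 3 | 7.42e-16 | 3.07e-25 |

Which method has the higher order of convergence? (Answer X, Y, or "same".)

Method X: p ≈ ln(7.42e-16/3.65e-8)/ln(3.65e-8/0.000256) ≈ 2.00.
Method Y: p ≈ ln(3.07e-25/7.02e-9)/ln(7.02e-9/0.00199) ≈ 3.00.
Method Y has the higher order (≈3.0 vs ≈2.0).

Y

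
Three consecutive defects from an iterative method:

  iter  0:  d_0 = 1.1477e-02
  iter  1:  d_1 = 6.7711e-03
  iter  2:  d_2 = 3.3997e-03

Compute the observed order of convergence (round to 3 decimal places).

1.306

p ≈ ln(d_2/d_1) / ln(d_1/d_0)
  = ln(3.3997e-03/6.7711e-03) / ln(6.7711e-03/1.1477e-02)
  = ln(0.50209) / ln(0.589971)
  = -0.688976 / -0.527682 ≈ 1.305665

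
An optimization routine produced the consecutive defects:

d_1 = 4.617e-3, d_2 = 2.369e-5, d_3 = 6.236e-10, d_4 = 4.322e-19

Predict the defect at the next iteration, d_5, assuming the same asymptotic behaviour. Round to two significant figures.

2.1e-37

First estimate the order: p ≈ ln(d_4/d_3) / ln(d_3/d_2) = ln(4.322e-19/6.236e-10)/ln(6.236e-10/2.369e-5) = ln(6.93072e-10)/ln(2.63233e-05) ≈ 2.0000.
Then d_5 ≈ d_4·(d_4/d_3)^p = 4.322e-19·(6.93072e-10)^2.0000 = 4.322e-19·4.80349e-19 ≈ 2.076e-37.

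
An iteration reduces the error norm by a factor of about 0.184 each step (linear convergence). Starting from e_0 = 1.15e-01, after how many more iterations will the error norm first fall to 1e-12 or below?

16

After k steps, e_k ≈ 1.15e-01·0.184^k.
Need 0.184^k ≤ 1e-12/1.15e-01 = 8.69565e-12.
k ≥ ln(8.69565e-12)/ln(0.184) = -25.4682/-1.69282 = 15.045.
Smallest integer k = 16.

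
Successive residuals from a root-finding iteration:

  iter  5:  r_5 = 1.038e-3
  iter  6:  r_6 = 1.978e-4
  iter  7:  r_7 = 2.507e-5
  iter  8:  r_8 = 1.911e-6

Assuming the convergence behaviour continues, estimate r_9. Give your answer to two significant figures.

First estimate the order: p ≈ ln(r_8/r_7) / ln(r_7/r_6) = ln(1.911e-6/2.507e-5)/ln(2.507e-5/1.978e-4) = ln(0.0762266)/ln(0.126744) ≈ 1.2462.
Then r_9 ≈ r_8·(r_8/r_7)^p = 1.911e-6·(0.0762266)^1.2462 = 1.911e-6·0.0404465 ≈ 7.729e-08.

7.7e-8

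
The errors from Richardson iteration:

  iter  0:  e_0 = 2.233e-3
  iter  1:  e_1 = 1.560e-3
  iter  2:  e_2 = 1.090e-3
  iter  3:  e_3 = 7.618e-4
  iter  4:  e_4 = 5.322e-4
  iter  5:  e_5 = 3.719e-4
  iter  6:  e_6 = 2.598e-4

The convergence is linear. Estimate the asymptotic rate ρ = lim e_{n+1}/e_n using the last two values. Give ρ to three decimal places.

ρ ≈ e_6/e_5 = 2.598e-4/3.719e-4 = 0.69857

0.699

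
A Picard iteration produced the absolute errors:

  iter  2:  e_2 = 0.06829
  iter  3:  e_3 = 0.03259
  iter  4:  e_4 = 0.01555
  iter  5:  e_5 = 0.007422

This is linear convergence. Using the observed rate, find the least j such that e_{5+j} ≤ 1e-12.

Rate ρ ≈ e_5/e_4 = 0.007422/0.01555 = 0.4773.
After j more steps, e_{5+j} ≈ 0.007422·ρ^j; need ρ^j ≤ 1e-12/0.007422 = 1.34735e-10.
j ≥ ln(1.34735e-10)/ln(0.4773) = -22.7277/-0.73961 = 30.729.
So 31 more iterations are needed.

31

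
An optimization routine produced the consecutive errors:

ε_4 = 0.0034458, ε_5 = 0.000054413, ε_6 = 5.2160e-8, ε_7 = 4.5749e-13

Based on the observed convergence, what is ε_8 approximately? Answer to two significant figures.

1.5e-21

First estimate the order: p ≈ ln(ε_7/ε_6) / ln(ε_6/ε_5) = ln(4.5749e-13/5.2160e-8)/ln(5.2160e-8/0.000054413) = ln(8.7709e-06)/ln(0.000958594) ≈ 1.6754.
Then ε_8 ≈ ε_7·(ε_7/ε_6)^p = 4.5749e-13·(8.7709e-06)^1.6754 = 4.5749e-13·3.36958e-09 ≈ 1.542e-21.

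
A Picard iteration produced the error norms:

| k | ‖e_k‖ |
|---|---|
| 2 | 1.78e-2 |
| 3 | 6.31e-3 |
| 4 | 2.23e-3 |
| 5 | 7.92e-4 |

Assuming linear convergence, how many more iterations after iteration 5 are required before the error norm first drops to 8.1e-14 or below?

Rate ρ ≈ ‖e_5‖/‖e_4‖ = 7.92e-4/2.23e-3 = 0.3552.
After j more steps, ‖e_{5+j}‖ ≈ 7.92e-4·ρ^j; need ρ^j ≤ 8.1e-14/7.92e-4 = 1.02273e-10.
j ≥ ln(1.02273e-10)/ln(0.3552) = -23.0034/-1.03507 = 22.224.
So 23 more iterations are needed.

23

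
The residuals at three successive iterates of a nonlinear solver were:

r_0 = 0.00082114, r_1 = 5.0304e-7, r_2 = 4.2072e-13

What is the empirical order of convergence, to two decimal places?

1.89

p ≈ ln(r_2/r_1) / ln(r_1/r_0)
  = ln(4.2072e-13/5.0304e-7) / ln(5.0304e-7/0.00082114)
  = ln(8.36355e-07) / ln(0.000612612)
  = -13.99421 / -7.39778 ≈ 1.89168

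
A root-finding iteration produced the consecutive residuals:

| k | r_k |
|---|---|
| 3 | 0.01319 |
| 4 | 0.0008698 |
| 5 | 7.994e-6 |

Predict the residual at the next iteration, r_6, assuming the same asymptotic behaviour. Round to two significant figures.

2.5e-9

First estimate the order: p ≈ ln(r_5/r_4) / ln(r_4/r_3) = ln(7.994e-6/0.0008698)/ln(0.0008698/0.01319) = ln(0.00919062)/ln(0.0659439) ≈ 1.7248.
Then r_6 ≈ r_5·(r_5/r_4)^p = 7.994e-6·(0.00919062)^1.7248 = 7.994e-6·0.000307027 ≈ 2.454e-09.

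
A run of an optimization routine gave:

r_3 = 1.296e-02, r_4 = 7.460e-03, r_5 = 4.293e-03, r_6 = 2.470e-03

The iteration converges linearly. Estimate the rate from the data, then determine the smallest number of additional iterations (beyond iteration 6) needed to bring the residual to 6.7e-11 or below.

32

Rate ρ ≈ r_6/r_5 = 2.470e-03/4.293e-03 = 0.5754.
After j more steps, r_{6+j} ≈ 2.470e-03·ρ^j; need ρ^j ≤ 6.7e-11/2.470e-03 = 2.71255e-08.
j ≥ ln(2.71255e-08)/ln(0.5754) = -17.4228/-0.55269 = 31.524.
So 32 more iterations are needed.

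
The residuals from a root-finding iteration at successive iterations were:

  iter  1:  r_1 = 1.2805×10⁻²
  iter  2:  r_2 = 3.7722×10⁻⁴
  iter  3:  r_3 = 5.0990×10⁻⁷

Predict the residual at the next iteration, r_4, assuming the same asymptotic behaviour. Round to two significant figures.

First estimate the order: p ≈ ln(r_3/r_2) / ln(r_2/r_1) = ln(5.0990×10⁻⁷/3.7722×10⁻⁴)/ln(3.7722×10⁻⁴/1.2805×10⁻²) = ln(0.00135173)/ln(0.0294588) ≈ 1.8743.
Then r_4 ≈ r_3·(r_3/r_2)^p = 5.0990×10⁻⁷·(0.00135173)^1.8743 = 5.0990×10⁻⁷·4.19206e-06 ≈ 2.138e-12.

2.1e-12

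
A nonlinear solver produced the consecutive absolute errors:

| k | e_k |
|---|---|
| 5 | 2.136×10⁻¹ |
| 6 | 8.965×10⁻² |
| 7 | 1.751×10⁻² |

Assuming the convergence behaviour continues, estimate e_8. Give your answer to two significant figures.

8.1e-4

First estimate the order: p ≈ ln(e_7/e_6) / ln(e_6/e_5) = ln(1.751×10⁻²/8.965×10⁻²)/ln(8.965×10⁻²/2.136×10⁻¹) = ln(0.195315)/ln(0.41971) ≈ 1.8811.
Then e_8 ≈ e_7·(e_7/e_6)^p = 1.751×10⁻²·(0.195315)^1.8811 = 1.751×10⁻²·0.0463236 ≈ 0.0008111.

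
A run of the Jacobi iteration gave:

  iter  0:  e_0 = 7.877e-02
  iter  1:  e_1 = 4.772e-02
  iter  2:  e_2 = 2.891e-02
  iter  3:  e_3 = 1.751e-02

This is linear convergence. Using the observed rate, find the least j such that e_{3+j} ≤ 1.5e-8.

28

Rate ρ ≈ e_3/e_2 = 1.751e-02/2.891e-02 = 0.6057.
After j more steps, e_{3+j} ≈ 1.751e-02·ρ^j; need ρ^j ≤ 1.5e-8/1.751e-02 = 8.56653e-07.
j ≥ ln(8.56653e-07)/ln(0.6057) = -13.9702/-0.50137 = 27.864.
So 28 more iterations are needed.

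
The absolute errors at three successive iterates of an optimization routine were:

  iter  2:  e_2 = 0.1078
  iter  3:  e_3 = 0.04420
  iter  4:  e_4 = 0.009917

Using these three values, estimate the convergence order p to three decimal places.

p ≈ ln(e_4/e_3) / ln(e_3/e_2)
  = ln(0.009917/0.04420) / ln(0.04420/0.1078)
  = ln(0.224367) / ln(0.410019)
  = -1.494472 / -0.891552 ≈ 1.676259

1.676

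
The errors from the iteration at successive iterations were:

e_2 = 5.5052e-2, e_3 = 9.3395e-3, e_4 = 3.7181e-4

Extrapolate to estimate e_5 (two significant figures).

1.1e-6

First estimate the order: p ≈ ln(e_4/e_3) / ln(e_3/e_2) = ln(3.7181e-4/9.3395e-3)/ln(9.3395e-3/5.5052e-2) = ln(0.0398105)/ln(0.169649) ≈ 1.8171.
Then e_5 ≈ e_4·(e_4/e_3)^p = 3.7181e-4·(0.0398105)^1.8171 = 3.7181e-4·0.00285796 ≈ 1.063e-06.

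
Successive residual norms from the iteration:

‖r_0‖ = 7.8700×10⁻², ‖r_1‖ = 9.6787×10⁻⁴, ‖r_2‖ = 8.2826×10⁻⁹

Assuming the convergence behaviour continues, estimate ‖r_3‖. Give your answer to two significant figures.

First estimate the order: p ≈ ln(‖r_2‖/‖r_1‖) / ln(‖r_1‖/‖r_0‖) = ln(8.2826×10⁻⁹/9.6787×10⁻⁴)/ln(9.6787×10⁻⁴/7.8700×10⁻²) = ln(8.55755e-06)/ln(0.0122982) ≈ 2.6530.
Then ‖r_3‖ ≈ ‖r_2‖·(‖r_2‖/‖r_1‖)^p = 8.2826×10⁻⁹·(8.55755e-06)^2.6530 = 8.2826×10⁻⁹·3.59354e-14 ≈ 2.976e-22.

3.0e-22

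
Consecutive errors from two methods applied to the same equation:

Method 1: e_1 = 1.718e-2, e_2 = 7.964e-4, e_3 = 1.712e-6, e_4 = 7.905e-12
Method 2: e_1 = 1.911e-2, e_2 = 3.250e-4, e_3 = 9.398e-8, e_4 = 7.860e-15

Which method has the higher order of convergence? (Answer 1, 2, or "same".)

same

Method 1: p ≈ ln(7.905e-12/1.712e-6)/ln(1.712e-6/7.964e-4) ≈ 2.00.
Method 2: p ≈ ln(7.860e-15/9.398e-8)/ln(9.398e-8/3.250e-4) ≈ 2.00.
Both orders ≈ 2.0 — effectively the same.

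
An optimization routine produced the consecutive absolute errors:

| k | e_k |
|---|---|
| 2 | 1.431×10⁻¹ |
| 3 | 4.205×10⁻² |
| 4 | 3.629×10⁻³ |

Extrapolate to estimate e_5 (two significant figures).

2.7e-5

First estimate the order: p ≈ ln(e_4/e_3) / ln(e_3/e_2) = ln(3.629×10⁻³/4.205×10⁻²)/ln(4.205×10⁻²/1.431×10⁻¹) = ln(0.086302)/ln(0.29385) ≈ 2.0004.
Then e_5 ≈ e_4·(e_4/e_3)^p = 3.629×10⁻³·(0.086302)^2.0004 = 3.629×10⁻³·0.00744074 ≈ 2.7e-05.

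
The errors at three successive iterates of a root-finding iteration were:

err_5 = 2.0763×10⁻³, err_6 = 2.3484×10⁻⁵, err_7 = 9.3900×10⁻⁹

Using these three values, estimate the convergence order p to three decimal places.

p ≈ ln(err_7/err_6) / ln(err_6/err_5)
  = ln(9.3900×10⁻⁹/2.3484×10⁻⁵) / ln(2.3484×10⁻⁵/2.0763×10⁻³)
  = ln(0.000399847) / ln(0.0113105)
  = -7.824429 / -4.482024 ≈ 1.745736

1.746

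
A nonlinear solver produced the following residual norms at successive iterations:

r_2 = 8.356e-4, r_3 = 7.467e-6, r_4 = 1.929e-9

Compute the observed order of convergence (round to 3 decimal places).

1.751

p ≈ ln(r_4/r_3) / ln(r_3/r_2)
  = ln(1.929e-9/7.467e-6) / ln(7.467e-6/8.356e-4)
  = ln(0.000258337) / ln(0.00893609)
  = -8.261246 / -4.717657 ≈ 1.751133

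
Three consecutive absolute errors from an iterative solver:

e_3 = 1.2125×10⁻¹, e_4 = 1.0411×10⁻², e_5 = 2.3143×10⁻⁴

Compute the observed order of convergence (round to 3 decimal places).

p ≈ ln(e_5/e_4) / ln(e_4/e_3)
  = ln(2.3143×10⁻⁴/1.0411×10⁻²) / ln(1.0411×10⁻²/1.2125×10⁻¹)
  = ln(0.0222294) / ln(0.0858639)
  = -3.806340 / -2.454992 ≈ 1.550449

1.550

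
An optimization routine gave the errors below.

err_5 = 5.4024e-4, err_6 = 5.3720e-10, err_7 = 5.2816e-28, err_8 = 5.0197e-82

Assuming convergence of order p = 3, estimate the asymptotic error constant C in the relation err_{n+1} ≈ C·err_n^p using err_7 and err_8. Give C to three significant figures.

C ≈ err_8 / err_7^3
  = 5.0197e-82 / (5.2816e-28)^3
  = 5.0197e-82 / 1.47332e-82 ≈ 3.4071

3.41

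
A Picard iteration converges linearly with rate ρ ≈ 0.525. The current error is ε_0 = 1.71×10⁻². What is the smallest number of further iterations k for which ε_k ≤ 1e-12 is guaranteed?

37

After k steps, ε_k ≈ 1.71×10⁻²·0.525^k.
Need 0.525^k ≤ 1e-12/1.71×10⁻² = 5.84795e-11.
k ≥ ln(5.84795e-11)/ln(0.525) = -23.5623/-0.64436 = 36.567.
Smallest integer k = 37.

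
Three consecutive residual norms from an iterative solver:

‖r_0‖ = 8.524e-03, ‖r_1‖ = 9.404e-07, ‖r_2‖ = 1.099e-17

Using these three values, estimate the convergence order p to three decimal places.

2.763

p ≈ ln(‖r_2‖/‖r_1‖) / ln(‖r_1‖/‖r_0‖)
  = ln(1.099e-17/9.404e-07) / ln(9.404e-07/8.524e-03)
  = ln(1.16865e-11) / ln(0.000110324)
  = -25.172587 / -9.112089 ≈ 2.762548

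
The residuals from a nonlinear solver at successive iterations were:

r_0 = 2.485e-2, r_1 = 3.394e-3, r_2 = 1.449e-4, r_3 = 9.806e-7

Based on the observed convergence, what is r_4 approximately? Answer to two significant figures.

3.6e-10

First estimate the order: p ≈ ln(r_3/r_2) / ln(r_2/r_1) = ln(9.806e-7/1.449e-4)/ln(1.449e-4/3.394e-3) = ln(0.00676743)/ln(0.042693) ≈ 1.5840.
Then r_4 ≈ r_3·(r_3/r_2)^p = 9.806e-7·(0.00676743)^1.5840 = 9.806e-7·0.000365924 ≈ 3.588e-10.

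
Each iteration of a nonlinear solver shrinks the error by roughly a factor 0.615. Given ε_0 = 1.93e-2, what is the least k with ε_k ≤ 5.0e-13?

After k steps, ε_k ≈ 1.93e-2·0.615^k.
Need 0.615^k ≤ 5.0e-13/1.93e-2 = 2.59067e-11.
k ≥ ln(2.59067e-11)/ln(0.615) = -24.3765/-0.48613 = 50.144.
Smallest integer k = 51.

51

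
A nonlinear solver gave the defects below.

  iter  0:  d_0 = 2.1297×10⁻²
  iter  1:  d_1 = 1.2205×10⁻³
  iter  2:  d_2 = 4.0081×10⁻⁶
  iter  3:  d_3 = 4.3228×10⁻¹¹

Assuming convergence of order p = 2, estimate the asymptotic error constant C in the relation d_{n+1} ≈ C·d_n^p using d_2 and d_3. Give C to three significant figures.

2.69

C ≈ d_3 / d_2^2
  = 4.3228×10⁻¹¹ / (4.0081×10⁻⁶)^2
  = 4.3228×10⁻¹¹ / 1.60649e-11 ≈ 2.6908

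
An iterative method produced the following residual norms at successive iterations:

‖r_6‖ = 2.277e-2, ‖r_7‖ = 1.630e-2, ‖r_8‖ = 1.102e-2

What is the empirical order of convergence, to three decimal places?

1.171

p ≈ ln(‖r_8‖/‖r_7‖) / ln(‖r_7‖/‖r_6‖)
  = ln(1.102e-2/1.630e-2) / ln(1.630e-2/2.277e-2)
  = ln(0.676074) / ln(0.715854)
  = -0.391453 / -0.334279 ≈ 1.171037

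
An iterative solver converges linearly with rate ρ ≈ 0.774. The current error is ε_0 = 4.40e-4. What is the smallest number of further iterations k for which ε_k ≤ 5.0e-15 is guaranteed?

99

After k steps, ε_k ≈ 4.40e-4·0.774^k.
Need 0.774^k ≤ 5.0e-15/4.40e-4 = 1.13636e-11.
k ≥ ln(1.13636e-11)/ln(0.774) = -25.2006/-0.25618 = 98.371.
Smallest integer k = 99.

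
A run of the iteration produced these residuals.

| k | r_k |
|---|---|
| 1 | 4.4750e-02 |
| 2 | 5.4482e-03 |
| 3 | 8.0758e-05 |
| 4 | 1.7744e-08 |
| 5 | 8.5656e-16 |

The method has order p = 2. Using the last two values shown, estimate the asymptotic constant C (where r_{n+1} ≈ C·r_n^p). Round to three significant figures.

C ≈ r_5 / r_4^2
  = 8.5656e-16 / (1.7744e-08)^2
  = 8.5656e-16 / 3.1485e-16 ≈ 2.7205

2.72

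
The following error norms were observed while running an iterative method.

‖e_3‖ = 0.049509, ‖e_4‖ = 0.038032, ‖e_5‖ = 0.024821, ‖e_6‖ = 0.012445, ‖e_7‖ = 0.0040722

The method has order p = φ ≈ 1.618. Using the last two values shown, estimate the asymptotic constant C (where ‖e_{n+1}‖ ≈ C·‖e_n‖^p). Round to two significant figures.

4.9

C ≈ ‖e_7‖ / ‖e_6‖^1.618
  = 0.0040722 / (0.012445)^1.618
  = 0.0040722 / 0.000827374 ≈ 4.9218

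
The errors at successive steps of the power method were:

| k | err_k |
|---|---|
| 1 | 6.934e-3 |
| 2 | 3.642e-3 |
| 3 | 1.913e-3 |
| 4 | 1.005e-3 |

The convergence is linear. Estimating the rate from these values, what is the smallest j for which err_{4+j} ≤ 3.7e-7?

13

Rate ρ ≈ err_4/err_3 = 1.005e-3/1.913e-3 = 0.5254.
After j more steps, err_{4+j} ≈ 1.005e-3·ρ^j; need ρ^j ≤ 3.7e-7/1.005e-3 = 0.000368159.
j ≥ ln(0.000368159)/ln(0.5254) = -7.9070/-0.64360 = 12.286.
So 13 more iterations are needed.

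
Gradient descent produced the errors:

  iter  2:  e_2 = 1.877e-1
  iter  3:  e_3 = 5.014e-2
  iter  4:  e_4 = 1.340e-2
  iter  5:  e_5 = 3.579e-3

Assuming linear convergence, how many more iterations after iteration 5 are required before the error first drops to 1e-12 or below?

17

Rate ρ ≈ e_5/e_4 = 3.579e-3/1.340e-2 = 0.2671.
After j more steps, e_{5+j} ≈ 3.579e-3·ρ^j; need ρ^j ≤ 1e-12/3.579e-3 = 2.79408e-10.
j ≥ ln(2.79408e-10)/ln(0.2671) = -21.9983/-1.32013 = 16.664.
So 17 more iterations are needed.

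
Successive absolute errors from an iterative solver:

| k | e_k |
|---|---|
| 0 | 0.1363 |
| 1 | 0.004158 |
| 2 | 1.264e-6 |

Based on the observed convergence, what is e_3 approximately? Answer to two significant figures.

First estimate the order: p ≈ ln(e_2/e_1) / ln(e_1/e_0) = ln(1.264e-6/0.004158)/ln(0.004158/0.1363) = ln(0.000303992)/ln(0.0305062) ≈ 2.3206.
Then e_3 ≈ e_2·(e_2/e_1)^p = 1.264e-6·(0.000303992)^2.3206 = 1.264e-6·6.88858e-09 ≈ 8.707e-15.

8.7e-15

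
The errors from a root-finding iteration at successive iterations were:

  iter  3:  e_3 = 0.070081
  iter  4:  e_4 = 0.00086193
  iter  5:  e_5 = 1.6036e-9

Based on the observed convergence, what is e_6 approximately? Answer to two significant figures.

1.0e-26

First estimate the order: p ≈ ln(e_5/e_4) / ln(e_4/e_3) = ln(1.6036e-9/0.00086193)/ln(0.00086193/0.070081) = ln(1.86048e-06)/ln(0.0122991) ≈ 3.0000.
Then e_6 ≈ e_5·(e_5/e_4)^p = 1.6036e-9·(1.86048e-06)^3.0000 = 1.6036e-9·6.43984e-18 ≈ 1.033e-26.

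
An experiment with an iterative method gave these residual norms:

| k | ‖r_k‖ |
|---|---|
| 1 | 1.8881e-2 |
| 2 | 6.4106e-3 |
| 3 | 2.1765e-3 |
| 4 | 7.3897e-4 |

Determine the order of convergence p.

Consecutive ratios: ‖r_4‖/‖r_3‖ = 7.3897e-4/2.1765e-3 = 0.339522, ‖r_3‖/‖r_2‖ = 2.1765e-3/6.4106e-3 = 0.339516.
p ≈ ln(0.339522)/ln(0.339516) = -1.0802/-1.0802 ≈ 1.00.
So the convergence is linear (order 1).

1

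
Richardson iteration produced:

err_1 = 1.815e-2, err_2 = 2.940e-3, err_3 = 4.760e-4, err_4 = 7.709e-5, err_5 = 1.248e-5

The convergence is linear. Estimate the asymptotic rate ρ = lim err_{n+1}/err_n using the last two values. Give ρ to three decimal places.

0.162

ρ ≈ err_5/err_4 = 1.248e-5/7.709e-5 = 0.16189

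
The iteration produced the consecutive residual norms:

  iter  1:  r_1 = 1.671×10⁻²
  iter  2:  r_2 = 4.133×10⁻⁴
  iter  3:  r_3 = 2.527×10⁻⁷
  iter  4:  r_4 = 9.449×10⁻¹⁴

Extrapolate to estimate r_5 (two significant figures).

1.3e-26

First estimate the order: p ≈ ln(r_4/r_3) / ln(r_3/r_2) = ln(9.449×10⁻¹⁴/2.527×10⁻⁷)/ln(2.527×10⁻⁷/4.133×10⁻⁴) = ln(3.73922e-07)/ln(0.00061142) ≈ 2.0000.
Then r_5 ≈ r_4·(r_4/r_3)^p = 9.449×10⁻¹⁴·(3.73922e-07)^2.0000 = 9.449×10⁻¹⁴·1.39818e-13 ≈ 1.321e-26.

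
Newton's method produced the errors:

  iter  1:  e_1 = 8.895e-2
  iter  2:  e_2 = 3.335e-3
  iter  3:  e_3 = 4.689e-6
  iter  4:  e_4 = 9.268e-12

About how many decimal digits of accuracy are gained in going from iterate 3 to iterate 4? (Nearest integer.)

Digits gained ≈ log₁₀(e_3/e_4) = log₁₀(4.689e-6/9.268e-12) = log₁₀(505934) ≈ 5.704.

6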